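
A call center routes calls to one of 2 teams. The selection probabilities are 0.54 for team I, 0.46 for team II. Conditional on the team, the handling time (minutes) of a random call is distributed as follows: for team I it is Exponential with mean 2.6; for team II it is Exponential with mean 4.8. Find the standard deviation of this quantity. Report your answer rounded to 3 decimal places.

Per component, I: μ=2.6, E[X²]=13.52; II: μ=4.8, E[X²]=46.08.
E[X] = 0.54·2.6 + 0.46·4.8 = 3.612.
E[X²] = 0.54·13.52 + 0.46·46.08 = 28.4976.
Var(X) = E[X²] − (E[X])² = 28.4976 − 13.0465 = 15.4511.
SD(X) = √15.4511 = 3.93078.

3.931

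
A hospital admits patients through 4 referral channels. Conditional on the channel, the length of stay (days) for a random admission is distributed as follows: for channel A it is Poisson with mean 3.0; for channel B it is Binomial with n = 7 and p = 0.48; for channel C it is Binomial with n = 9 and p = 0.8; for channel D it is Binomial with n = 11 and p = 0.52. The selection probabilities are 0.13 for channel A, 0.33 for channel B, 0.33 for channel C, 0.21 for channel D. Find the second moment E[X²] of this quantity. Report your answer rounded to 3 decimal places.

30.892

For each component E[X²] = Var + (mean)², giving A: 12; B: 13.0368; C: 53.28; D: 35.464.
Overall E[X²] = 0.13·12 + 0.33·13.0368 + 0.33·53.28 + 0.21·35.464 = 30.892.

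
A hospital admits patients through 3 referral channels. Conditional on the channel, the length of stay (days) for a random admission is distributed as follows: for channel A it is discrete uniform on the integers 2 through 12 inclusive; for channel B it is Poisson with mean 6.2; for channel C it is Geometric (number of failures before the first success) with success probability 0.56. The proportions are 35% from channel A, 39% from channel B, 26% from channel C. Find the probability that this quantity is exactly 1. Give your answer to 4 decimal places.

0.0690

Conditional on each channel, P(X = 1): A: 0; B: 0.0125825; C: 0.2464.
By total probability, P(X = 1) = 0.35·0 + 0.39·0.0125825 + 0.26·0.2464 = 0.0689712.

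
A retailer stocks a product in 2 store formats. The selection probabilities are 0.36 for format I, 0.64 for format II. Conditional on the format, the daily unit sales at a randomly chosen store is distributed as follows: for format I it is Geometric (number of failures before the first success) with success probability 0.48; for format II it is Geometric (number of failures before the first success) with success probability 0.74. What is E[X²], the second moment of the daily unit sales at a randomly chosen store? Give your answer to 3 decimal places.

1.618

For each component E[X²] = Var + (mean)², giving I: 3.43056; II: 0.598247.
Overall E[X²] = 0.36·3.43056 + 0.64·0.598247 = 1.61788.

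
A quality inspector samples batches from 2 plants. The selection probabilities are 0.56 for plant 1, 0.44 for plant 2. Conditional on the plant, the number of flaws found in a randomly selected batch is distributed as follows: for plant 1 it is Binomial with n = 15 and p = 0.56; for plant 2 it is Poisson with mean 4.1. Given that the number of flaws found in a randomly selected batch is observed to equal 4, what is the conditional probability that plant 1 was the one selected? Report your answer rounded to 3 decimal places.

Likelihoods P(X=4 | ·): 1: 0.0160644; 2: 0.195127.
Posterior ∝ prior × likelihood. Numerator for 1: 0.56·0.0160644 = 0.00899606.
Normalizing constant: 0.56·0.0160644 + 0.44·0.195127 = 0.0948518.
P(1 | observation) = 0.00899606 / 0.0948518 = 0.0948433.

0.095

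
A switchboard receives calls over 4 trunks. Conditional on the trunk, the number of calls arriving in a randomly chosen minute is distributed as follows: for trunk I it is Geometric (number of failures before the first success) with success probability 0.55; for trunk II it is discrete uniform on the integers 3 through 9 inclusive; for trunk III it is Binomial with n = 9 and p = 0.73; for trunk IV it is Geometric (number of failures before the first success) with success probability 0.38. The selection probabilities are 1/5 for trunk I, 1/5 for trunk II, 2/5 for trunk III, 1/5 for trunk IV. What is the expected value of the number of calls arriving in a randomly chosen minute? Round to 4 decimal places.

Component means — I: 0.818182; II: 6; III: 6.57; IV: 1.63158.
E[X] = 0.2·0.818182 + 0.2·6 + 0.4·6.57 + 0.2·1.63158 = 4.31795.

4.3180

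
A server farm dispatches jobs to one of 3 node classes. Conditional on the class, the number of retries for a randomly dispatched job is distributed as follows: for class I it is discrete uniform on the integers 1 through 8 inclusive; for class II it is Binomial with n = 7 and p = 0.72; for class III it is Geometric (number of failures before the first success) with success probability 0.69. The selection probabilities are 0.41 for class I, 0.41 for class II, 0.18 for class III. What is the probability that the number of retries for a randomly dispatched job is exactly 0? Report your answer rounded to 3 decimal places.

Conditional on each class, P(X = 0): I: 0; II: 0.000134929; III: 0.69.
By total probability, P(X = 0) = 0.41·0 + 0.41·0.000134929 + 0.18·0.69 = 0.124255.

0.124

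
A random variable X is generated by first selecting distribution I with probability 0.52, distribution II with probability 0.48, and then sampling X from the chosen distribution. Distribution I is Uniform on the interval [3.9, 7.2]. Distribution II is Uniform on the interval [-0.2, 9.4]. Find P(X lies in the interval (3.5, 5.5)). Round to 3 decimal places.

0.352

Conditional on each component, P(3.5 < X < 5.5): I: 0.484848; II: 0.208333.
By total probability, P(3.5 < X < 5.5) = 0.52·0.484848 + 0.48·0.208333 = 0.352121.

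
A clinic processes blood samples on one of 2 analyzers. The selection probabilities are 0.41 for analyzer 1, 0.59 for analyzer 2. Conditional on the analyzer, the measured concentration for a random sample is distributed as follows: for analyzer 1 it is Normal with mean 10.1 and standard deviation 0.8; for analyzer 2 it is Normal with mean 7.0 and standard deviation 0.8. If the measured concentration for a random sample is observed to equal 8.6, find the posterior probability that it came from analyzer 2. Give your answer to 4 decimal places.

Likelihoods f(8.6 | ·): 1: 0.0859828; 2: 0.0674887.
Posterior ∝ prior × likelihood. Numerator for 2: 0.59·0.0674887 = 0.0398183.
Normalizing constant: 0.41·0.0859828 + 0.59·0.0674887 = 0.0750713.
P(2 | observation) = 0.0398183 / 0.0750713 = 0.530407.

0.5304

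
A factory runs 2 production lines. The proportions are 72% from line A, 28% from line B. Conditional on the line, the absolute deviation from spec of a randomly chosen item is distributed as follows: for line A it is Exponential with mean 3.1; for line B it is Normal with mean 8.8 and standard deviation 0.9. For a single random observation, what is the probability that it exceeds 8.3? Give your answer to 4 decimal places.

0.2485

Conditional on each line, P(X > 8.3): A: 0.0687403; B: 0.710743.
By total probability, P(X > 8.3) = 0.72·0.0687403 + 0.28·0.710743 = 0.248501.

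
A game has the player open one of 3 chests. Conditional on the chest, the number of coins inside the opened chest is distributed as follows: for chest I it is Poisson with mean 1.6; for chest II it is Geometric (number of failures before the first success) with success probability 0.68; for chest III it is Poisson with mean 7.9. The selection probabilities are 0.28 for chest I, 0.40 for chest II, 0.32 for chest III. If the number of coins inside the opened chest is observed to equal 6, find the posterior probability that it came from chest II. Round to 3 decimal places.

0.007

Likelihoods P(X=6 | ·): I: 0.00470453; II: 0.000730144; III: 0.125171.
Posterior ∝ prior × likelihood. Numerator for II: 0.4·0.000730144 = 0.000292058.
Normalizing constant: 0.28·0.00470453 + 0.4·0.000730144 + 0.32·0.125171 = 0.041664.
P(II | observation) = 0.000292058 / 0.041664 = 0.00700983.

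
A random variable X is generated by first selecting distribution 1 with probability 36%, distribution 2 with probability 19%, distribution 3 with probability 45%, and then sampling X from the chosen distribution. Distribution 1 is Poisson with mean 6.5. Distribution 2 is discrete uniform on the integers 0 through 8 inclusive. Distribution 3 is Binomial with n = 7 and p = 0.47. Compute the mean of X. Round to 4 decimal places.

4.5805

Component means — 1: 6.5; 2: 4; 3: 3.29.
E[X] = 0.36·6.5 + 0.19·4 + 0.45·3.29 = 4.5805.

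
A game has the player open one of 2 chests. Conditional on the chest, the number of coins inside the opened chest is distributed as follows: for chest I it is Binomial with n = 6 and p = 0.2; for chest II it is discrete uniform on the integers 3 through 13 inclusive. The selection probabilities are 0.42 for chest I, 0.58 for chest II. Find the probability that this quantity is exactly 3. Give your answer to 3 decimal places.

0.087

Conditional on each chest, P(X = 3): I: 0.08192; II: 0.0909091.
By total probability, P(X = 3) = 0.42·0.08192 + 0.58·0.0909091 = 0.0871337.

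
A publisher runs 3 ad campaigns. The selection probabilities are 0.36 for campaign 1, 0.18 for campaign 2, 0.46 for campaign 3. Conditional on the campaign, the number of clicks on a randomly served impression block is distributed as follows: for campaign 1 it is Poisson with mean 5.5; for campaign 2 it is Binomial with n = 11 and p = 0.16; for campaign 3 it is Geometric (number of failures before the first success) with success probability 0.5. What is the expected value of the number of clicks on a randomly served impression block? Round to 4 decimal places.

Component means — 1: 5.5; 2: 1.76; 3: 1.
E[X] = 0.36·5.5 + 0.18·1.76 + 0.46·1 = 2.7568.

2.7568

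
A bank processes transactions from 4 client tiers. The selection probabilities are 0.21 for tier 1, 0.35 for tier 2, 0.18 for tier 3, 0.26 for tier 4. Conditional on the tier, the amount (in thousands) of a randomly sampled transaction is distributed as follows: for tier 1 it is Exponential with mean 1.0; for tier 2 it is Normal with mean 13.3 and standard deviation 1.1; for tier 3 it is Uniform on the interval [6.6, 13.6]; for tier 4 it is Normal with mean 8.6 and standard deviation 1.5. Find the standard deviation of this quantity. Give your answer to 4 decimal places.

4.7030

Per component, 1: μ=1, E[X²]=2; 2: μ=13.3, E[X²]=178.1; 3: μ=10.1, E[X²]=106.093; 4: μ=8.6, E[X²]=76.21.
E[X] = 0.21·1 + 0.35·13.3 + 0.18·10.1 + 0.26·8.6 = 8.919.
E[X²] = 0.21·2 + 0.35·178.1 + 0.18·106.093 + 0.26·76.21 = 101.666.
Var(X) = E[X²] − (E[X])² = 101.666 − 79.5486 = 22.1178.
SD(X) = √22.1178 = 4.70296.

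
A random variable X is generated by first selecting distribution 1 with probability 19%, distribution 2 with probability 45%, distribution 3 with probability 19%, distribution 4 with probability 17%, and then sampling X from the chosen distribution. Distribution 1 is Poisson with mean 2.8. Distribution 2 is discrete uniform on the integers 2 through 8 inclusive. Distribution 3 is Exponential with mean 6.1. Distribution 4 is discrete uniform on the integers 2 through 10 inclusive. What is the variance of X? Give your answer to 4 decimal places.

Per component, 1: μ=2.8, E[X²]=10.64; 2: μ=5, E[X²]=29; 3: μ=6.1, E[X²]=74.42; 4: μ=6, E[X²]=42.6667.
E[X] = 0.19·2.8 + 0.45·5 + 0.19·6.1 + 0.17·6 = 4.961.
E[X²] = 0.19·10.64 + 0.45·29 + 0.19·74.42 + 0.17·42.6667 = 36.4647.
Var(X) = E[X²] − (E[X])² = 36.4647 − 24.6115 = 11.8532.

11.8532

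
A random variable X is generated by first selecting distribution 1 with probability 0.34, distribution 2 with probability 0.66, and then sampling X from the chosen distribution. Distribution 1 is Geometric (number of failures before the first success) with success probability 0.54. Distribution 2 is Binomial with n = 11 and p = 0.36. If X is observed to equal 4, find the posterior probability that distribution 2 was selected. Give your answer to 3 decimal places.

0.951

Likelihoods P(X=4 | ·): 1: 0.0241783; 2: 0.243772.
Posterior ∝ prior × likelihood. Numerator for 2: 0.66·0.243772 = 0.160889.
Normalizing constant: 0.34·0.0241783 + 0.66·0.243772 = 0.16911.
P(2 | observation) = 0.160889 / 0.16911 = 0.951389.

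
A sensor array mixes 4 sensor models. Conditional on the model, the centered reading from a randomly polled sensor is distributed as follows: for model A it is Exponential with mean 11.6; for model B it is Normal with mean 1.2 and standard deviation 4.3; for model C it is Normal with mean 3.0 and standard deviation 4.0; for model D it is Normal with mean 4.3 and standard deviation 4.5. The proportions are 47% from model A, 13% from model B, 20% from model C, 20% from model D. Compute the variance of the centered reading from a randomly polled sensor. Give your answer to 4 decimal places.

91.8687

Per component, A: μ=11.6, E[X²]=269.12; B: μ=1.2, E[X²]=19.93; C: μ=3, E[X²]=25; D: μ=4.3, E[X²]=38.74.
E[X] = 0.47·11.6 + 0.13·1.2 + 0.2·3 + 0.2·4.3 = 7.068.
E[X²] = 0.47·269.12 + 0.13·19.93 + 0.2·25 + 0.2·38.74 = 141.825.
Var(X) = E[X²] − (E[X])² = 141.825 − 49.9566 = 91.8687.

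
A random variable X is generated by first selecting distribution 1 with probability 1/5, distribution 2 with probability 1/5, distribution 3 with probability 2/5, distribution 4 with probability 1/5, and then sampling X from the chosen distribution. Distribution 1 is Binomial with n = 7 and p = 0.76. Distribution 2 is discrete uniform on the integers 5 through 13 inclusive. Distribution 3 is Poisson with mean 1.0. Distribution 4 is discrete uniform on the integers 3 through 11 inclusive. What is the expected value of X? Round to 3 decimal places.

Component means — 1: 5.32; 2: 9; 3: 1; 4: 7.
E[X] = 0.2·5.32 + 0.2·9 + 0.4·1 + 0.2·7 = 4.664.

4.664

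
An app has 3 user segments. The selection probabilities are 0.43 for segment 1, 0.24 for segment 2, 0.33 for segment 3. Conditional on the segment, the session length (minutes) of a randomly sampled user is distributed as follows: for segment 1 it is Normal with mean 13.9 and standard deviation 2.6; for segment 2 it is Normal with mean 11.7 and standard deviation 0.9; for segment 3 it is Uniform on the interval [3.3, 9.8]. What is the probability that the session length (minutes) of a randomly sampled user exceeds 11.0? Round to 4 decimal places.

0.5607

Conditional on each segment, P(X > 11.0): 1: 0.867657; 2: 0.78165; 3: 0.
By total probability, P(X > 11.0) = 0.43·0.867657 + 0.24·0.78165 + 0.33·0 = 0.560689.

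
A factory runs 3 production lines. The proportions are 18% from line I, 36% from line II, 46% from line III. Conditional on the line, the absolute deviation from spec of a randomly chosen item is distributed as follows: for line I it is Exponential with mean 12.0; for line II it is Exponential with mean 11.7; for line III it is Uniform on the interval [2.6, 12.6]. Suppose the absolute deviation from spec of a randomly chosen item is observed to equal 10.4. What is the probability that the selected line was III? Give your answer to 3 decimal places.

0.708

Likelihoods f(10.4 | ·): I: 0.0350292; II: 0.0351378; III: 0.1.
Posterior ∝ prior × likelihood. Numerator for III: 0.46·0.1 = 0.046.
Normalizing constant: 0.18·0.0350292 + 0.36·0.0351378 + 0.46·0.1 = 0.0649549.
P(III | observation) = 0.046 / 0.0649549 = 0.708184.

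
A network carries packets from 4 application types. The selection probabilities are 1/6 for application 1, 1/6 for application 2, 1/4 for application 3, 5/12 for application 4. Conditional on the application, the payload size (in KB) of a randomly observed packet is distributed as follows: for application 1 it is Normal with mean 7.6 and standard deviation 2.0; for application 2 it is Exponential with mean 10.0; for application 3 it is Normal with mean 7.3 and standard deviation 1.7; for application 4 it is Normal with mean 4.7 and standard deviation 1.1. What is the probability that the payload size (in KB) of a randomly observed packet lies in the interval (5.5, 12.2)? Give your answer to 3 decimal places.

0.498

Conditional on each application, P(5.5 < X < 12.2): 1: 0.842417; 2: 0.28172; 3: 0.853186; 4: 0.233529.
By total probability, P(5.5 < X < 12.2) = 0.166667·0.842417 + 0.166667·0.28172 + 0.25·0.853186 + 0.416667·0.233529 = 0.497957.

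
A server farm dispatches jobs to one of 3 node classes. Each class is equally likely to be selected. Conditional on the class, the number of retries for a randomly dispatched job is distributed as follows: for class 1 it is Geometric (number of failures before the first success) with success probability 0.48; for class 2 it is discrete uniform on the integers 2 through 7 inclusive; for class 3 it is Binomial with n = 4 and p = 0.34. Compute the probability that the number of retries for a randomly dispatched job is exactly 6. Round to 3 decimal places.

0.059

Conditional on each class, P(X = 6): 1: 0.00948989; 2: 0.166667; 3: 0.
By total probability, P(X = 6) = 0.333333·0.00948989 + 0.333333·0.166667 + 0.333333·0 = 0.0587189.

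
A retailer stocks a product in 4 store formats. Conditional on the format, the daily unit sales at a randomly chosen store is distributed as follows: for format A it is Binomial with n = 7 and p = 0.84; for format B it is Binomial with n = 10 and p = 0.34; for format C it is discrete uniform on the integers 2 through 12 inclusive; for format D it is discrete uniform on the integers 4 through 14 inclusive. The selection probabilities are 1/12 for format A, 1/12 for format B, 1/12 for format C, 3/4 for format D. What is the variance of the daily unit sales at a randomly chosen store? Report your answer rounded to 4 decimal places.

Per component, A: μ=5.88, E[X²]=35.5152; B: μ=3.4, E[X²]=13.804; C: μ=7, E[X²]=59; D: μ=9, E[X²]=91.
E[X] = 0.0833333·5.88 + 0.0833333·3.4 + 0.0833333·7 + 0.75·9 = 8.10667.
E[X²] = 0.0833333·35.5152 + 0.0833333·13.804 + 0.0833333·59 + 0.75·91 = 77.2766.
Var(X) = E[X²] − (E[X])² = 77.2766 − 65.718 = 11.5586.

11.5586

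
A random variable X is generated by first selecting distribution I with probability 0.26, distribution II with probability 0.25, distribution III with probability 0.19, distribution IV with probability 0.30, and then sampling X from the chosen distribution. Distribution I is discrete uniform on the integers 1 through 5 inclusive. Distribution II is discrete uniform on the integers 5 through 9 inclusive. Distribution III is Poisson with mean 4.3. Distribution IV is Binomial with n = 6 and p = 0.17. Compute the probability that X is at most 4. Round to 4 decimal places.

0.6162

Conditional on each component, P(X ≤ 4): I: 0.8; II: 0; III: 0.570438; IV: 0.999269.
By total probability, P(X ≤ 4) = 0.26·0.8 + 0.25·0 + 0.19·0.570438 + 0.3·0.999269 = 0.616164.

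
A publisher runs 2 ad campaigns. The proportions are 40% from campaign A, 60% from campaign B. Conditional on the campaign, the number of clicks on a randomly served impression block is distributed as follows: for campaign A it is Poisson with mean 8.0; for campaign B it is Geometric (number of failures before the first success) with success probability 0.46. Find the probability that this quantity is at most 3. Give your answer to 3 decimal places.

0.566

Conditional on each campaign, P(X ≤ 3): A: 0.0423801; B: 0.914969.
By total probability, P(X ≤ 3) = 0.4·0.0423801 + 0.6·0.914969 = 0.565934.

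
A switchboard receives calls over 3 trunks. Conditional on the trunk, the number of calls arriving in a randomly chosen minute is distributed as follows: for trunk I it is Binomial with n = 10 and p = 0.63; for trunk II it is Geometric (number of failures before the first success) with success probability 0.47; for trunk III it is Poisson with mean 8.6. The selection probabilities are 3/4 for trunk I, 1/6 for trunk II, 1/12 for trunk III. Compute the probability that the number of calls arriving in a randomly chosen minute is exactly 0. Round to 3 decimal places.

0.078

Conditional on each trunk, P(X = 0): I: 4.80858e-05; II: 0.47; III: 0.000184106.
By total probability, P(X = 0) = 0.75·4.80858e-05 + 0.166667·0.47 + 0.0833333·0.000184106 = 0.0783847.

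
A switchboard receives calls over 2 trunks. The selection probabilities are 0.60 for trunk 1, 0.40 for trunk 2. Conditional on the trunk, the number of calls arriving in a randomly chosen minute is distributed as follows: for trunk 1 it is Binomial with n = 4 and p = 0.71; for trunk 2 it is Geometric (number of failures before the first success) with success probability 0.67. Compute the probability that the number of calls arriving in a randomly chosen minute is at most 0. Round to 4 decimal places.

Conditional on each trunk, P(X ≤ 0): 1: 0.00707281; 2: 0.67.
By total probability, P(X ≤ 0) = 0.6·0.00707281 + 0.4·0.67 = 0.272244.

0.2722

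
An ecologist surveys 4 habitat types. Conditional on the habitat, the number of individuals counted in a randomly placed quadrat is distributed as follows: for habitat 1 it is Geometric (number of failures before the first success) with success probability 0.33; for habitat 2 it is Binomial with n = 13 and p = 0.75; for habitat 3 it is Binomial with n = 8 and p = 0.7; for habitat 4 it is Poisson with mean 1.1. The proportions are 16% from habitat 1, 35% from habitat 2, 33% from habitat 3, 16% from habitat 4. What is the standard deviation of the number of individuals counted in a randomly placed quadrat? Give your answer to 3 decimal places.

Per component, 1: μ=2.0303, E[X²]=10.2746; 2: μ=9.75, E[X²]=97.5; 3: μ=5.6, E[X²]=33.04; 4: μ=1.1, E[X²]=2.31.
E[X] = 0.16·2.0303 + 0.35·9.75 + 0.33·5.6 + 0.16·1.1 = 5.76135.
E[X²] = 0.16·10.2746 + 0.35·97.5 + 0.33·33.04 + 0.16·2.31 = 47.0417.
Var(X) = E[X²] − (E[X])² = 47.0417 − 33.1931 = 13.8486.
SD(X) = √13.8486 = 3.72137.

3.721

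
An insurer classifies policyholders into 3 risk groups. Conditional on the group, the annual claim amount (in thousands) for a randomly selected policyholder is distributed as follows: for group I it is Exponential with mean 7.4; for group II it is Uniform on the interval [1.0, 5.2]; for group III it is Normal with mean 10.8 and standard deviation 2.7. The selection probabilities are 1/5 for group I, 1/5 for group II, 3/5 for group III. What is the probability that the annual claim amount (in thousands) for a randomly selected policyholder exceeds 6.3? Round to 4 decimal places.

Conditional on each group, P(X > 6.3): I: 0.426838; II: 0; III: 0.95221.
By total probability, P(X > 6.3) = 0.2·0.426838 + 0.2·0 + 0.6·0.95221 = 0.656693.

0.6567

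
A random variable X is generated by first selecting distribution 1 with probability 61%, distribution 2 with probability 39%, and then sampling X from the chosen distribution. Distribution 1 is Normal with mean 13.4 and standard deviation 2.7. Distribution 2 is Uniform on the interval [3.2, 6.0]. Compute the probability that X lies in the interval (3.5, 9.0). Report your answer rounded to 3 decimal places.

Conditional on each component, P(3.5 < X < 9.0): 1: 0.051467; 2: 0.892857.
By total probability, P(3.5 < X < 9.0) = 0.61·0.051467 + 0.39·0.892857 = 0.379609.

0.380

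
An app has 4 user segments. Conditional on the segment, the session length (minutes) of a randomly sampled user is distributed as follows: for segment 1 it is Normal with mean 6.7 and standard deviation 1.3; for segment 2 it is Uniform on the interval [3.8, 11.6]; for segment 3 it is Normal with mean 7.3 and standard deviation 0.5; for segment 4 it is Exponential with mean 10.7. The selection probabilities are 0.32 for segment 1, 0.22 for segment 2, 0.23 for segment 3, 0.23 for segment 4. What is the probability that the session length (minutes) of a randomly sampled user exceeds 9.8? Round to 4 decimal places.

Conditional on each segment, P(X > 9.8): 1: 0.00854849; 2: 0.230769; 3: 2.86652e-07; 4: 0.400161.
By total probability, P(X > 9.8) = 0.32·0.00854849 + 0.22·0.230769 + 0.23·2.86652e-07 + 0.23·0.400161 = 0.145542.

0.1455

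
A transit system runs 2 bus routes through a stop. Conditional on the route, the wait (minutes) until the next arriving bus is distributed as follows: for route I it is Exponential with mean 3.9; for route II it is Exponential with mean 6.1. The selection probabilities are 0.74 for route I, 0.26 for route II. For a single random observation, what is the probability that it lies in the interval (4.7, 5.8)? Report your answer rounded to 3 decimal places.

0.074

Conditional on each route, P(4.7 < X < 5.8): I: 0.0736444; II: 0.0763613.
By total probability, P(4.7 < X < 5.8) = 0.74·0.0736444 + 0.26·0.0763613 = 0.0743508.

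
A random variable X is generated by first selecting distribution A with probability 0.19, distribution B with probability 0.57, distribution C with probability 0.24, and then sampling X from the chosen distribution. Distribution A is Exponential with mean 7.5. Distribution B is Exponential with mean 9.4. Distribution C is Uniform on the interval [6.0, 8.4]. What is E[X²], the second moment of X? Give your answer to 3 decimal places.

For each component E[X²] = Var + (mean)², giving A: 112.5; B: 176.72; C: 52.32.
Overall E[X²] = 0.19·112.5 + 0.57·176.72 + 0.24·52.32 = 134.662.

134.662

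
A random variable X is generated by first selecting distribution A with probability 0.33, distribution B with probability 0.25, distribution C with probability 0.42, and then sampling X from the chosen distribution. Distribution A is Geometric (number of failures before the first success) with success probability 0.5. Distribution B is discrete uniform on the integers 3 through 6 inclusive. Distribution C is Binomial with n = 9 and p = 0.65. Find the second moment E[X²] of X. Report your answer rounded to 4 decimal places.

21.5984

For each component E[X²] = Var + (mean)², giving A: 3; B: 21.5; C: 36.27.
Overall E[X²] = 0.33·3 + 0.25·21.5 + 0.42·36.27 = 21.5984.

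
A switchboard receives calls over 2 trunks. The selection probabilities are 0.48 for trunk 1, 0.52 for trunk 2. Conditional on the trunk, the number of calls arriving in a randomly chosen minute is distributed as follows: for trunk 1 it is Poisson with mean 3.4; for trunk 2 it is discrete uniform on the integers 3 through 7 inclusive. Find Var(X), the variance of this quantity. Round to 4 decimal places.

3.3110

Per component, 1: μ=3.4, E[X²]=14.96; 2: μ=5, E[X²]=27.
E[X] = 0.48·3.4 + 0.52·5 = 4.232.
E[X²] = 0.48·14.96 + 0.52·27 = 21.2208.
Var(X) = E[X²] − (E[X])² = 21.2208 − 17.9098 = 3.31098.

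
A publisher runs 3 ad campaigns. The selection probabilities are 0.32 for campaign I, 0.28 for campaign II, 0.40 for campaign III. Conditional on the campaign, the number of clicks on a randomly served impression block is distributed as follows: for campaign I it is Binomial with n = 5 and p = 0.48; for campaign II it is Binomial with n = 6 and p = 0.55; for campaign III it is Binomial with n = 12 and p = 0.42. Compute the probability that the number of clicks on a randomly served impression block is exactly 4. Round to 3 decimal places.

0.201

Conditional on each campaign, P(X = 4): I: 0.138019; II: 0.27795; III: 0.197254.
By total probability, P(X = 4) = 0.32·0.138019 + 0.28·0.27795 + 0.4·0.197254 = 0.200894.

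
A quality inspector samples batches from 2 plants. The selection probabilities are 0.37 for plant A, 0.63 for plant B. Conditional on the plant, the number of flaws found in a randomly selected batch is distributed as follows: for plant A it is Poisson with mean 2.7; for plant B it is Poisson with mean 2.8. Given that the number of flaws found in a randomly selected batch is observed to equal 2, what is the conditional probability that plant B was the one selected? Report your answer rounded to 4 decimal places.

Likelihoods P(X=2 | ·): A: 0.244964; B: 0.238375.
Posterior ∝ prior × likelihood. Numerator for B: 0.63·0.238375 = 0.150177.
Normalizing constant: 0.37·0.244964 + 0.63·0.238375 = 0.240813.
P(B | observation) = 0.150177 / 0.240813 = 0.623622.

0.6236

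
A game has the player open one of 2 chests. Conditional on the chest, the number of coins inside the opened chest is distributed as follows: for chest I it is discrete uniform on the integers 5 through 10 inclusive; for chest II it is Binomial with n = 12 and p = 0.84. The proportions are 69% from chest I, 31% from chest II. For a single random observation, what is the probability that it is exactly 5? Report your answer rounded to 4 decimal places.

0.1153

Conditional on each chest, P(X = 5): I: 0.166667; II: 0.000889122.
By total probability, P(X = 5) = 0.69·0.166667 + 0.31·0.000889122 = 0.115276.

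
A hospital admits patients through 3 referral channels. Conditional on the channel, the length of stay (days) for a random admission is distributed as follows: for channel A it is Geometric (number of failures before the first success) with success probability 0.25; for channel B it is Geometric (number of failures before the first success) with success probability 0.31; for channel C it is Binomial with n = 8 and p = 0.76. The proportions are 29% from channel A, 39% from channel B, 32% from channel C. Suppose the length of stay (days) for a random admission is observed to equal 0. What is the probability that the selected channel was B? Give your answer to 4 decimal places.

0.6251

Likelihoods P(X=0 | ·): A: 0.25; B: 0.31; C: 1.10075e-05.
Posterior ∝ prior × likelihood. Numerator for B: 0.39·0.31 = 0.1209.
Normalizing constant: 0.29·0.25 + 0.39·0.31 + 0.32·1.10075e-05 = 0.193404.
P(B | observation) = 0.1209 / 0.193404 = 0.625118.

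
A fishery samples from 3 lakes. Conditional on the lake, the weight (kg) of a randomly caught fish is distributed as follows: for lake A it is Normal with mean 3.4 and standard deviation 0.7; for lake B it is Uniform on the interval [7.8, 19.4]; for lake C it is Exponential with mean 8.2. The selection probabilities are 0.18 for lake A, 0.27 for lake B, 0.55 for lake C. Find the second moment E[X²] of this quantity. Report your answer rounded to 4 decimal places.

129.0998

For each component E[X²] = Var + (mean)², giving A: 12.05; B: 196.173; C: 134.48.
Overall E[X²] = 0.18·12.05 + 0.27·196.173 + 0.55·134.48 = 129.1.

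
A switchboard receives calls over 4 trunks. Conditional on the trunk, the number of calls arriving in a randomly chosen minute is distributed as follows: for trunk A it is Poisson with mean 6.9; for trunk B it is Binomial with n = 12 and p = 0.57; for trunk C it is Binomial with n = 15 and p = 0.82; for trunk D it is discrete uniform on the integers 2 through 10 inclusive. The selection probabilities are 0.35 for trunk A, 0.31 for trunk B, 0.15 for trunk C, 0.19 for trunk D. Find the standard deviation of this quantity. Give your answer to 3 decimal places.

Per component, A: μ=6.9, E[X²]=54.51; B: μ=6.84, E[X²]=49.7268; C: μ=12.3, E[X²]=153.504; D: μ=6, E[X²]=42.6667.
E[X] = 0.35·6.9 + 0.31·6.84 + 0.15·12.3 + 0.19·6 = 7.5204.
E[X²] = 0.35·54.51 + 0.31·49.7268 + 0.15·153.504 + 0.19·42.6667 = 65.6261.
Var(X) = E[X²] − (E[X])² = 65.6261 − 56.5564 = 9.06966.
SD(X) = √9.06966 = 3.01159.

3.012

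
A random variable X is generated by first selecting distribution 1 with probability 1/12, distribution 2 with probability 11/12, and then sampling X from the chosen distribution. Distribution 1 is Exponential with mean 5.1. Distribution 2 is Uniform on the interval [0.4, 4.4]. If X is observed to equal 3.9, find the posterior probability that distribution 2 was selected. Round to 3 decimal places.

Likelihoods f(3.9 | ·): 1: 0.0912688; 2: 0.25.
Posterior ∝ prior × likelihood. Numerator for 2: 0.916667·0.25 = 0.229167.
Normalizing constant: 0.0833333·0.0912688 + 0.916667·0.25 = 0.236772.
P(2 | observation) = 0.229167 / 0.236772 = 0.967877.

0.968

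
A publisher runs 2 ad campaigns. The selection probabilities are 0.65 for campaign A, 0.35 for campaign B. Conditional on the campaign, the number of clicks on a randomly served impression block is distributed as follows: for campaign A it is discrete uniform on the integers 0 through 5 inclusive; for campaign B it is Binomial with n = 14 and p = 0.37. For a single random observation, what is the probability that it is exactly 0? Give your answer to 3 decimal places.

Conditional on each campaign, P(X = 0): A: 0.166667; B: 0.00155156.
By total probability, P(X = 0) = 0.65·0.166667 + 0.35·0.00155156 = 0.108876.

0.109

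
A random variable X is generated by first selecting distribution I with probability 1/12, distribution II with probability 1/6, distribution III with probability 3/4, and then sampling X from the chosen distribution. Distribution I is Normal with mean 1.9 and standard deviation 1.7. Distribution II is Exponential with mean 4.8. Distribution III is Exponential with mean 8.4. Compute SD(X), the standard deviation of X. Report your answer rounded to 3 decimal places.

7.834

Per component, I: μ=1.9, E[X²]=6.5; II: μ=4.8, E[X²]=46.08; III: μ=8.4, E[X²]=141.12.
E[X] = 0.0833333·1.9 + 0.166667·4.8 + 0.75·8.4 = 7.25833.
E[X²] = 0.0833333·6.5 + 0.166667·46.08 + 0.75·141.12 = 114.062.
Var(X) = E[X²] − (E[X])² = 114.062 − 52.6834 = 61.3783.
SD(X) = √61.3783 = 7.83443.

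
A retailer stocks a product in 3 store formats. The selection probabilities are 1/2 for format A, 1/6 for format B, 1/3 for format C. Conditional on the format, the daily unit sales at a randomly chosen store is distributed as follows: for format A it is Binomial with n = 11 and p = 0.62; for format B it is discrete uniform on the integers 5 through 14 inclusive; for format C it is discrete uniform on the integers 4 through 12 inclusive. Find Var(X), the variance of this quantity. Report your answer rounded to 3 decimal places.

Per component, A: μ=6.82, E[X²]=49.104; B: μ=9.5, E[X²]=98.5; C: μ=8, E[X²]=70.6667.
E[X] = 0.5·6.82 + 0.166667·9.5 + 0.333333·8 = 7.66.
E[X²] = 0.5·49.104 + 0.166667·98.5 + 0.333333·70.6667 = 64.5242.
Var(X) = E[X²] − (E[X])² = 64.5242 − 58.6756 = 5.84862.

5.849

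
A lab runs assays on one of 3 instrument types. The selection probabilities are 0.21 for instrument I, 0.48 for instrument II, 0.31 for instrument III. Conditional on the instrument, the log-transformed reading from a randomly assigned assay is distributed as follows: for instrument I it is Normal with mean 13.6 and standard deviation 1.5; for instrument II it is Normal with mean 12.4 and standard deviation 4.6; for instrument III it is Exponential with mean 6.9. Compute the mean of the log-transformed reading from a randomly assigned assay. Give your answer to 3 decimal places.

Component means — I: 13.6; II: 12.4; III: 6.9.
E[X] = 0.21·13.6 + 0.48·12.4 + 0.31·6.9 = 10.947.

10.947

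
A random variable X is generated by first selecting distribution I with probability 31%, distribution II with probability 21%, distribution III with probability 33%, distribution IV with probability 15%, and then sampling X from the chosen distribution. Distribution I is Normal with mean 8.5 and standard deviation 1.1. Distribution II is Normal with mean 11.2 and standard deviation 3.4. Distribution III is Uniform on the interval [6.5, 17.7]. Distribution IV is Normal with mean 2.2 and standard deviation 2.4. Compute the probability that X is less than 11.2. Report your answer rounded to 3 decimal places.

0.701

Conditional on each component, P(X < 11.2): I: 0.992947; II: 0.5; III: 0.419643; IV: 0.999912.
By total probability, P(X < 11.2) = 0.31·0.992947 + 0.21·0.5 + 0.33·0.419643 + 0.15·0.999912 = 0.701282.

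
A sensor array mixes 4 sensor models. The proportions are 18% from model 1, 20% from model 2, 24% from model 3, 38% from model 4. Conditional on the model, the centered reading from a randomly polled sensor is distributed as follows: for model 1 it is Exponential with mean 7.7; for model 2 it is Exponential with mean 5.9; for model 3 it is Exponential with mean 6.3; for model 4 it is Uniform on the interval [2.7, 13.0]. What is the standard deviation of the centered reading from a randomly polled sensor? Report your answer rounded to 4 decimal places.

Per component, 1: μ=7.7, E[X²]=118.58; 2: μ=5.9, E[X²]=69.62; 3: μ=6.3, E[X²]=79.38; 4: μ=7.85, E[X²]=70.4633.
E[X] = 0.18·7.7 + 0.2·5.9 + 0.24·6.3 + 0.38·7.85 = 7.061.
E[X²] = 0.18·118.58 + 0.2·69.62 + 0.24·79.38 + 0.38·70.4633 = 81.0957.
Var(X) = E[X²] − (E[X])² = 81.0957 − 49.8577 = 31.2379.
SD(X) = √31.2379 = 5.58909.

5.5891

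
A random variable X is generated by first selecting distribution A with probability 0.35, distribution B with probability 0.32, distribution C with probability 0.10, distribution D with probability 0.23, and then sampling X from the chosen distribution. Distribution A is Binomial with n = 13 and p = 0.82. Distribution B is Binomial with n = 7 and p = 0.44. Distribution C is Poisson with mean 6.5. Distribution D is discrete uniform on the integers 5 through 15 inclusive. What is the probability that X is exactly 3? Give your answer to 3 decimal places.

0.101

Conditional on each component, P(X = 3): A: 5.63031e-06; B: 0.29321; C: 0.0688137; D: 0.
By total probability, P(X = 3) = 0.35·5.63031e-06 + 0.32·0.29321 + 0.1·0.0688137 + 0.23·0 = 0.10071.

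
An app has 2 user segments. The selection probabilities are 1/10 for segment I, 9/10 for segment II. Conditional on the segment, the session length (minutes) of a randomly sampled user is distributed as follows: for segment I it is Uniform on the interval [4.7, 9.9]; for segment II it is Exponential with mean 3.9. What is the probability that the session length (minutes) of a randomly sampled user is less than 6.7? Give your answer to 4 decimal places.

0.7770

Conditional on each segment, P(X < 6.7): I: 0.384615; II: 0.820566.
By total probability, P(X < 6.7) = 0.1·0.384615 + 0.9·0.820566 = 0.776971.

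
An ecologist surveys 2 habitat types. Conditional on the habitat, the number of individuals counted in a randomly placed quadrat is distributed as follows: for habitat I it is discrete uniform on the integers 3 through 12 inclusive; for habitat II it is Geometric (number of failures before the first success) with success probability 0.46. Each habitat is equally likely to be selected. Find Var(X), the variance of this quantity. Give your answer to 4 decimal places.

Per component, I: μ=7.5, E[X²]=64.5; II: μ=1.17391, E[X²]=3.93006.
E[X] = 0.5·7.5 + 0.5·1.17391 = 4.33696.
E[X²] = 0.5·64.5 + 0.5·3.93006 = 34.215.
Var(X) = E[X²] − (E[X])² = 34.215 − 18.8092 = 15.4058.

15.4058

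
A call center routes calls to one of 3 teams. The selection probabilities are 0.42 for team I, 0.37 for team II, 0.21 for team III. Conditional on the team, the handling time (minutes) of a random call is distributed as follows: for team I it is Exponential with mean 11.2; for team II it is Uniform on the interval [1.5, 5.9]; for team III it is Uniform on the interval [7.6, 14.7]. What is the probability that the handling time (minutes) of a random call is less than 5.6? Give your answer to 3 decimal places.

Conditional on each team, P(X < 5.6): I: 0.393469; II: 0.931818; III: 0.
By total probability, P(X < 5.6) = 0.42·0.393469 + 0.37·0.931818 + 0.21·0 = 0.51003.

0.510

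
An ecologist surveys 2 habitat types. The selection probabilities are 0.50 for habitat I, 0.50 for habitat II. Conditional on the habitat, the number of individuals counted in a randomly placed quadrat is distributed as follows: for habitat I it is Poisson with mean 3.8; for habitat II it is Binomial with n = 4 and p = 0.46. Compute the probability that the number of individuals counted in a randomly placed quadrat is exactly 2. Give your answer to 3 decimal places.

0.266

Conditional on each habitat, P(X = 2): I: 0.161517; II: 0.370215.
By total probability, P(X = 2) = 0.5·0.161517 + 0.5·0.370215 = 0.265866.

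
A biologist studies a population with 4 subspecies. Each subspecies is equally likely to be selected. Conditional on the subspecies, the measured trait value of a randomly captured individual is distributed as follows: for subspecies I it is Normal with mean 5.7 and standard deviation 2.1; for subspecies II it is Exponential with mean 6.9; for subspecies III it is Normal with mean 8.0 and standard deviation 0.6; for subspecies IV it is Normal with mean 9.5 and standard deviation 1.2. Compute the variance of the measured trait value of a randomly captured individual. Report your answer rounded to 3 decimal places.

Per component, I: μ=5.7, E[X²]=36.9; II: μ=6.9, E[X²]=95.22; III: μ=8, E[X²]=64.36; IV: μ=9.5, E[X²]=91.69.
E[X] = 0.25·5.7 + 0.25·6.9 + 0.25·8 + 0.25·9.5 = 7.525.
E[X²] = 0.25·36.9 + 0.25·95.22 + 0.25·64.36 + 0.25·91.69 = 72.0425.
Var(X) = E[X²] − (E[X])² = 72.0425 − 56.6256 = 15.4169.

15.417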